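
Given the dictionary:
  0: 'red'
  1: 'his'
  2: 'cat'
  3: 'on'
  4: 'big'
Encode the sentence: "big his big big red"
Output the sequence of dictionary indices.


Look up each word in the dictionary:
  'big' -> 4
  'his' -> 1
  'big' -> 4
  'big' -> 4
  'red' -> 0

Encoded: [4, 1, 4, 4, 0]


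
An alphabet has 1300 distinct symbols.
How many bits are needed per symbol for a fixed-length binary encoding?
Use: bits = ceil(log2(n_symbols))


log2(1300) = 10.3443
Bracket: 2^10 = 1024 < 1300 <= 2^11 = 2048
So ceil(log2(1300)) = 11

bits = ceil(log2(1300)) = ceil(10.3443) = 11 bits


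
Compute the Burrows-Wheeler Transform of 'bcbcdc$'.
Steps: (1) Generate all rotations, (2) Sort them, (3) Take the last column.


Rotations (sorted):
  0: $bcbcdc -> last char: c
  1: bcbcdc$ -> last char: $
  2: bcdc$bc -> last char: c
  3: c$bcbcd -> last char: d
  4: cbcdc$b -> last char: b
  5: cdc$bcb -> last char: b
  6: dc$bcbc -> last char: c


BWT = c$cdbbc


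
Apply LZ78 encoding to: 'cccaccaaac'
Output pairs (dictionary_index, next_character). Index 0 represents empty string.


LZ78 encoding steps:
Dictionary: {0: ''}
Step 1: w='' (idx 0), next='c' -> output (0, 'c'), add 'c' as idx 1
Step 2: w='c' (idx 1), next='c' -> output (1, 'c'), add 'cc' as idx 2
Step 3: w='' (idx 0), next='a' -> output (0, 'a'), add 'a' as idx 3
Step 4: w='cc' (idx 2), next='a' -> output (2, 'a'), add 'cca' as idx 4
Step 5: w='a' (idx 3), next='a' -> output (3, 'a'), add 'aa' as idx 5
Step 6: w='c' (idx 1), end of input -> output (1, '')


Encoded: [(0, 'c'), (1, 'c'), (0, 'a'), (2, 'a'), (3, 'a'), (1, '')]


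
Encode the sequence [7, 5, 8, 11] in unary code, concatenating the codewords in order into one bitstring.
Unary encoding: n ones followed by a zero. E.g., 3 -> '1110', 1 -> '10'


Encode each number as n ones followed by a terminating 0:
  7 -> 11111110 (8 bits)
  5 -> 111110 (6 bits)
  8 -> 111111110 (9 bits)
  11 -> 111111111110 (12 bits)
Total length = 8 + 6 + 9 + 12 = 35 bits.

Unary([7, 5, 8, 11]) = 11111110111110111111110111111111110 (35 bits)


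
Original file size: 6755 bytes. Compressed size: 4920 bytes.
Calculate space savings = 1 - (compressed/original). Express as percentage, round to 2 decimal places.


ratio = compressed/original = 4920/6755 = 0.728349
savings = 1 - ratio = 1 - 0.728349 = 0.271651
as a percentage: 0.271651 * 100 = 27.17%

Space savings = 1 - 4920/6755 = 27.17%


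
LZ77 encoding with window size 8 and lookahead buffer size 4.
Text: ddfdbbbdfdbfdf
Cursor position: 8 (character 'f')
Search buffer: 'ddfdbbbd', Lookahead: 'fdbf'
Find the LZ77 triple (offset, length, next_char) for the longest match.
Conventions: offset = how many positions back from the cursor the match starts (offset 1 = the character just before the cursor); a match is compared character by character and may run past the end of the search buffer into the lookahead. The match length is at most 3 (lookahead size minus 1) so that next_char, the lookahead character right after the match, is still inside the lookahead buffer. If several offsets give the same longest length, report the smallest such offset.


Try each offset into the search buffer:
  offset=1 (pos 7, char 'd'): match length 0
  offset=2 (pos 6, char 'b'): match length 0
  offset=3 (pos 5, char 'b'): match length 0
  offset=4 (pos 4, char 'b'): match length 0
  offset=5 (pos 3, char 'd'): match length 0
  offset=6 (pos 2, char 'f'): match length 3
  offset=7 (pos 1, char 'd'): match length 0
  offset=8 (pos 0, char 'd'): match length 0
Longest match has length 3 at offset 6.
next_char = character at position 8 + 3 = 11 -> 'f'

Best match: offset=6, length=3 (matching 'fdb' starting at position 2)
LZ77 triple: (6, 3, 'f')


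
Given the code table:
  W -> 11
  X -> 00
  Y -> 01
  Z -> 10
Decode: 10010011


Decoding:
10 -> Z
01 -> Y
00 -> X
11 -> W


Result: ZYXW


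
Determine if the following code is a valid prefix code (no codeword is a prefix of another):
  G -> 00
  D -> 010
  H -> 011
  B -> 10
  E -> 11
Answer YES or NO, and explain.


Checking each pair (does one codeword prefix another?):
  G='00' vs D='010': no prefix
  G='00' vs H='011': no prefix
  G='00' vs B='10': no prefix
  G='00' vs E='11': no prefix
  D='010' vs G='00': no prefix
  D='010' vs H='011': no prefix
  D='010' vs B='10': no prefix
  D='010' vs E='11': no prefix
  H='011' vs G='00': no prefix
  H='011' vs D='010': no prefix
  H='011' vs B='10': no prefix
  H='011' vs E='11': no prefix
  B='10' vs G='00': no prefix
  B='10' vs D='010': no prefix
  B='10' vs H='011': no prefix
  B='10' vs E='11': no prefix
  E='11' vs G='00': no prefix
  E='11' vs D='010': no prefix
  E='11' vs H='011': no prefix
  E='11' vs B='10': no prefix
No violation found over all pairs.

YES -- this is a valid prefix code. No codeword is a prefix of any other codeword.


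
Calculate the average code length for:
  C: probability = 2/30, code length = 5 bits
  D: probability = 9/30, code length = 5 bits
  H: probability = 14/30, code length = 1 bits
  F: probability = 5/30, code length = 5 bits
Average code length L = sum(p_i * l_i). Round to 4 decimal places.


Weighted contributions p_i * l_i:
  C: (2/30) * 5 = 10/30
  D: (9/30) * 5 = 45/30
  H: (14/30) * 1 = 14/30
  F: (5/30) * 5 = 25/30
Sum = (10 + 45 + 14 + 25)/30 = 94/30

L = 94/30 = 3.1333 bits/symbol


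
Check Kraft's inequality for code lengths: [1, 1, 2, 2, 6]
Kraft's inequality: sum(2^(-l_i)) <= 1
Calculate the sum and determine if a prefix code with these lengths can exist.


Sum = 2^(-1) + 2^(-1) + 2^(-2) + 2^(-2) + 2^(-6)
    = 0.5 + 0.5 + 0.25 + 0.25 + 0.015625
    = 97/64 = 1.515625
Since 1.515625 > 1, Kraft's inequality is NOT satisfied.
A prefix code with these lengths CANNOT exist.

Kraft sum = 1.515625. Not satisfied.


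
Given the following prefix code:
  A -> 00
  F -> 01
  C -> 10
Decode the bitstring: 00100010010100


Decoding step by step:
Bits 00 -> A
Bits 10 -> C
Bits 00 -> A
Bits 10 -> C
Bits 01 -> F
Bits 01 -> F
Bits 00 -> A


Decoded message: ACACFFA


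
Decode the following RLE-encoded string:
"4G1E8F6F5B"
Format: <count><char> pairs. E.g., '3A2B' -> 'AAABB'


Expanding each <count><char> pair:
  4G -> 'GGGG'
  1E -> 'E'
  8F -> 'FFFFFFFF'
  6F -> 'FFFFFF'
  5B -> 'BBBBB'

Decoded = GGGGEFFFFFFFFFFFFFFBBBBB


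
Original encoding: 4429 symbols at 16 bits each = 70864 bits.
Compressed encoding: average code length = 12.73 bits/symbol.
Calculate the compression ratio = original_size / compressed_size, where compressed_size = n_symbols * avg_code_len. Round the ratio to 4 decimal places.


original_size = n_symbols * orig_bits = 4429 * 16 = 70864 bits
compressed_size = n_symbols * avg_code_len = 4429 * 12.73 = 56381.17 bits
ratio = original_size / compressed_size = 70864 / 56381.17 = 1.2569

Compression ratio = 1.2569


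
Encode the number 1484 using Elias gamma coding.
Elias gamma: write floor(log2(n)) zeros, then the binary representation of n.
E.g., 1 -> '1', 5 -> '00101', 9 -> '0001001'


num_bits = floor(log2(1484)) + 1 = 11
leading_zeros = num_bits - 1 = 10
binary(1484) = 10111001100

Elias gamma(1484) = '0000000000' + '10111001100' = 000000000010111001100 (21 bits)


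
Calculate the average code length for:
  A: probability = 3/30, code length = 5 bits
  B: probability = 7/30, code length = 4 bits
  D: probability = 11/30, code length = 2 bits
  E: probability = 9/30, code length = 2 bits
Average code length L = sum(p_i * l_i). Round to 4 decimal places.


Weighted contributions p_i * l_i:
  A: (3/30) * 5 = 15/30
  B: (7/30) * 4 = 28/30
  D: (11/30) * 2 = 22/30
  E: (9/30) * 2 = 18/30
Sum = (15 + 28 + 22 + 18)/30 = 83/30

L = 83/30 = 2.7667 bits/symbol


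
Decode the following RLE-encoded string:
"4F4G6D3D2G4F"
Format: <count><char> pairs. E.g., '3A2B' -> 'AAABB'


Expanding each <count><char> pair:
  4F -> 'FFFF'
  4G -> 'GGGG'
  6D -> 'DDDDDD'
  3D -> 'DDD'
  2G -> 'GG'
  4F -> 'FFFF'

Decoded = FFFFGGGGDDDDDDDDDGGFFFF


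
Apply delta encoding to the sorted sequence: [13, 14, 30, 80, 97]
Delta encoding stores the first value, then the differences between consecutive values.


First value: 13
Deltas:
  14 - 13 = 1
  30 - 14 = 16
  80 - 30 = 50
  97 - 80 = 17


Delta encoded: [13, 1, 16, 50, 17]


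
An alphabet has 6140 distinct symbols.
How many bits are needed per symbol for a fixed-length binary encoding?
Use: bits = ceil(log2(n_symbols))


log2(6140) = 12.584
Bracket: 2^12 = 4096 < 6140 <= 2^13 = 8192
So ceil(log2(6140)) = 13

bits = ceil(log2(6140)) = ceil(12.584) = 13 bits


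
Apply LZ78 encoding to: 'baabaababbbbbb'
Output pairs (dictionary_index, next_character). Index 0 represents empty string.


LZ78 encoding steps:
Dictionary: {0: ''}
Step 1: w='' (idx 0), next='b' -> output (0, 'b'), add 'b' as idx 1
Step 2: w='' (idx 0), next='a' -> output (0, 'a'), add 'a' as idx 2
Step 3: w='a' (idx 2), next='b' -> output (2, 'b'), add 'ab' as idx 3
Step 4: w='a' (idx 2), next='a' -> output (2, 'a'), add 'aa' as idx 4
Step 5: w='b' (idx 1), next='a' -> output (1, 'a'), add 'ba' as idx 5
Step 6: w='b' (idx 1), next='b' -> output (1, 'b'), add 'bb' as idx 6
Step 7: w='bb' (idx 6), next='b' -> output (6, 'b'), add 'bbb' as idx 7
Step 8: w='b' (idx 1), end of input -> output (1, '')


Encoded: [(0, 'b'), (0, 'a'), (2, 'b'), (2, 'a'), (1, 'a'), (1, 'b'), (6, 'b'), (1, '')]


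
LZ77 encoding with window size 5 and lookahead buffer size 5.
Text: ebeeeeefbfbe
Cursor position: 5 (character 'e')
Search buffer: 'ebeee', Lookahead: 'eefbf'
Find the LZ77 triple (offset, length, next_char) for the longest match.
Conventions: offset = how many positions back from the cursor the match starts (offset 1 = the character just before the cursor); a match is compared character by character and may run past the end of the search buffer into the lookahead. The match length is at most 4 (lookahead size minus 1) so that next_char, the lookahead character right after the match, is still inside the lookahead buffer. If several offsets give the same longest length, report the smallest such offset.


Try each offset into the search buffer:
  offset=1 (pos 4, char 'e'): match length 2
  offset=2 (pos 3, char 'e'): match length 2
  offset=3 (pos 2, char 'e'): match length 2
  offset=4 (pos 1, char 'b'): match length 0
  offset=5 (pos 0, char 'e'): match length 1
Longest match has length 2, found at offsets 1, 2, 3; take the smallest, offset 1.
next_char = character at position 5 + 2 = 7 -> 'f'

Best match: offset=1, length=2 (matching 'ee' starting at position 4)
LZ77 triple: (1, 2, 'f')


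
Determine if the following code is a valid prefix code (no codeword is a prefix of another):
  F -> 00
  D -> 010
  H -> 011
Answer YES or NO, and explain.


Checking each pair (does one codeword prefix another?):
  F='00' vs D='010': no prefix
  F='00' vs H='011': no prefix
  D='010' vs F='00': no prefix
  D='010' vs H='011': no prefix
  H='011' vs F='00': no prefix
  H='011' vs D='010': no prefix
No violation found over all pairs.

YES -- this is a valid prefix code. No codeword is a prefix of any other codeword.


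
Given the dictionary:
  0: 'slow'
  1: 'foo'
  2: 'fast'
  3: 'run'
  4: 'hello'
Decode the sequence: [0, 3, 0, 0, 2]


Look up each index in the dictionary:
  0 -> 'slow'
  3 -> 'run'
  0 -> 'slow'
  0 -> 'slow'
  2 -> 'fast'

Decoded: "slow run slow slow fast"


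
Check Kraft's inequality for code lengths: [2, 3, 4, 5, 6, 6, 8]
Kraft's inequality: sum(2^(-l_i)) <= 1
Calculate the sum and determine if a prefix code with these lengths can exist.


Sum = 2^(-2) + 2^(-3) + 2^(-4) + 2^(-5) + 2^(-6) + 2^(-6) + 2^(-8)
    = 0.25 + 0.125 + 0.0625 + 0.03125 + 0.015625 + 0.015625 + 0.00390625
    = 129/256 = 0.50390625
Since 0.50390625 <= 1, Kraft's inequality IS satisfied.
A prefix code with these lengths CAN exist.

Kraft sum = 0.50390625. Satisfied.


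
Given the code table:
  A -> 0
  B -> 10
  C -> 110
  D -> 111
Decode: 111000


Decoding:
111 -> D
0 -> A
0 -> A
0 -> A


Result: DAAA


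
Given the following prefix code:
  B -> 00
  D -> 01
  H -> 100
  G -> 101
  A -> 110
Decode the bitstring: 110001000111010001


Decoding step by step:
Bits 110 -> A
Bits 00 -> B
Bits 100 -> H
Bits 01 -> D
Bits 110 -> A
Bits 100 -> H
Bits 01 -> D


Decoded message: ABHDAHD


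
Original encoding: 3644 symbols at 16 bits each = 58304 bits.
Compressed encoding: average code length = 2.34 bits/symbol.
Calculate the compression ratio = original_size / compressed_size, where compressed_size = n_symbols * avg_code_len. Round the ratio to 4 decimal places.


original_size = n_symbols * orig_bits = 3644 * 16 = 58304 bits
compressed_size = n_symbols * avg_code_len = 3644 * 2.34 = 8526.96 bits
ratio = original_size / compressed_size = 58304 / 8526.96 = 6.8376

Compression ratio = 6.8376


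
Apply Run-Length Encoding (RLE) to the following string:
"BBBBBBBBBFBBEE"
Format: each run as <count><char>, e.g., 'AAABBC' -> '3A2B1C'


Scanning runs left to right:
  i=0: run of 'B' x 9 -> '9B'
  i=9: run of 'F' x 1 -> '1F'
  i=10: run of 'B' x 2 -> '2B'
  i=12: run of 'E' x 2 -> '2E'

RLE = 9B1F2B2E


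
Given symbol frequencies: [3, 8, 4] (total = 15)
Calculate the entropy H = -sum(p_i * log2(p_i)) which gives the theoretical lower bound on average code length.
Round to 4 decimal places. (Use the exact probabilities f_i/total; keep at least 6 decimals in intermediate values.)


Per-symbol terms -p_i * log2(p_i) with p_i = f_i/15:
  p = 3/15 = 0.200000: log2(p) = -2.321928, -p*log2(p) = 0.464386
  p = 8/15 = 0.533333: log2(p) = -0.906891, -p*log2(p) = 0.483675
  p = 4/15 = 0.266667: log2(p) = -1.906891, -p*log2(p) = 0.508504
H = 0.464386 + 0.483675 + 0.508504 = 1.456565

H = 1.4566 bits/symbol


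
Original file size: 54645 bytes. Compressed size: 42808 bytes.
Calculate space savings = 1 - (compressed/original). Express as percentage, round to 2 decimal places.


ratio = compressed/original = 42808/54645 = 0.783384
savings = 1 - ratio = 1 - 0.783384 = 0.216616
as a percentage: 0.216616 * 100 = 21.66%

Space savings = 1 - 42808/54645 = 21.66%


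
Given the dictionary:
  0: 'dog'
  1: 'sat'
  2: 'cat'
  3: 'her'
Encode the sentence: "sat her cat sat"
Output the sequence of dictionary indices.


Look up each word in the dictionary:
  'sat' -> 1
  'her' -> 3
  'cat' -> 2
  'sat' -> 1

Encoded: [1, 3, 2, 1]


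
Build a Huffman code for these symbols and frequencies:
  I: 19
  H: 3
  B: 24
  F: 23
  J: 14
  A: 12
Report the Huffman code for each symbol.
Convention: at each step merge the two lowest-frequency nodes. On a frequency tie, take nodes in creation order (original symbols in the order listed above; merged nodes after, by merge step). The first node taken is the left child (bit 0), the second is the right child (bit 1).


Huffman tree construction:
Step 1: Merge H(3) + A(12) = 15
Step 2: Merge J(14) + (H+A)(15) = 29
Step 3: Merge I(19) + F(23) = 42
Step 4: Merge B(24) + (J+(H+A))(29) = 53
Step 5: Merge (I+F)(42) + (B+(J+(H+A)))(53) = 95
Read each symbol's code off the tree from the root (left child = 0, right child = 1).

Codes:
  I: 00 (length 2)
  H: 1110 (length 4)
  B: 10 (length 2)
  F: 01 (length 2)
  J: 110 (length 3)
  A: 1111 (length 4)
Average code length: 234/95 = 2.4632 bits/symbol


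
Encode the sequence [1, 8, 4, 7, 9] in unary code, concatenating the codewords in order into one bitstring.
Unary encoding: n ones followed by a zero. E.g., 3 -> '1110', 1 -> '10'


Encode each number as n ones followed by a terminating 0:
  1 -> 10 (2 bits)
  8 -> 111111110 (9 bits)
  4 -> 11110 (5 bits)
  7 -> 11111110 (8 bits)
  9 -> 1111111110 (10 bits)
Total length = 2 + 9 + 5 + 8 + 10 = 34 bits.

Unary([1, 8, 4, 7, 9]) = 1011111111011110111111101111111110 (34 bits)


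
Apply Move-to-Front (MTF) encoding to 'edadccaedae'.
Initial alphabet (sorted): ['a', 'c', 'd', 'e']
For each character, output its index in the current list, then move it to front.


MTF encoding:
'e': index 3 in ['a', 'c', 'd', 'e'] -> ['e', 'a', 'c', 'd']
'd': index 3 in ['e', 'a', 'c', 'd'] -> ['d', 'e', 'a', 'c']
'a': index 2 in ['d', 'e', 'a', 'c'] -> ['a', 'd', 'e', 'c']
'd': index 1 in ['a', 'd', 'e', 'c'] -> ['d', 'a', 'e', 'c']
'c': index 3 in ['d', 'a', 'e', 'c'] -> ['c', 'd', 'a', 'e']
'c': index 0 in ['c', 'd', 'a', 'e'] -> ['c', 'd', 'a', 'e']
'a': index 2 in ['c', 'd', 'a', 'e'] -> ['a', 'c', 'd', 'e']
'e': index 3 in ['a', 'c', 'd', 'e'] -> ['e', 'a', 'c', 'd']
'd': index 3 in ['e', 'a', 'c', 'd'] -> ['d', 'e', 'a', 'c']
'a': index 2 in ['d', 'e', 'a', 'c'] -> ['a', 'd', 'e', 'c']
'e': index 2 in ['a', 'd', 'e', 'c'] -> ['e', 'a', 'd', 'c']


Output: [3, 3, 2, 1, 3, 0, 2, 3, 3, 2, 2]


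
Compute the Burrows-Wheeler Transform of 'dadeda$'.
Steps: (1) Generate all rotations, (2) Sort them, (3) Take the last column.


Rotations (sorted):
  0: $dadeda -> last char: a
  1: a$daded -> last char: d
  2: adeda$d -> last char: d
  3: da$dade -> last char: e
  4: dadeda$ -> last char: $
  5: deda$da -> last char: a
  6: eda$dad -> last char: d


BWT = adde$ad


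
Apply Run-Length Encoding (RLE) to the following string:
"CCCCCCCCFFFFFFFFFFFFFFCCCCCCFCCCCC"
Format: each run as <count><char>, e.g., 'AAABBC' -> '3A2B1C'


Scanning runs left to right:
  i=0: run of 'C' x 8 -> '8C'
  i=8: run of 'F' x 14 -> '14F'
  i=22: run of 'C' x 6 -> '6C'
  i=28: run of 'F' x 1 -> '1F'
  i=29: run of 'C' x 5 -> '5C'

RLE = 8C14F6C1F5C


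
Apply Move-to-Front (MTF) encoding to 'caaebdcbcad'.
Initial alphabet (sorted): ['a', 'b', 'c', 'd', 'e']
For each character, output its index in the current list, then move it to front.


MTF encoding:
'c': index 2 in ['a', 'b', 'c', 'd', 'e'] -> ['c', 'a', 'b', 'd', 'e']
'a': index 1 in ['c', 'a', 'b', 'd', 'e'] -> ['a', 'c', 'b', 'd', 'e']
'a': index 0 in ['a', 'c', 'b', 'd', 'e'] -> ['a', 'c', 'b', 'd', 'e']
'e': index 4 in ['a', 'c', 'b', 'd', 'e'] -> ['e', 'a', 'c', 'b', 'd']
'b': index 3 in ['e', 'a', 'c', 'b', 'd'] -> ['b', 'e', 'a', 'c', 'd']
'd': index 4 in ['b', 'e', 'a', 'c', 'd'] -> ['d', 'b', 'e', 'a', 'c']
'c': index 4 in ['d', 'b', 'e', 'a', 'c'] -> ['c', 'd', 'b', 'e', 'a']
'b': index 2 in ['c', 'd', 'b', 'e', 'a'] -> ['b', 'c', 'd', 'e', 'a']
'c': index 1 in ['b', 'c', 'd', 'e', 'a'] -> ['c', 'b', 'd', 'e', 'a']
'a': index 4 in ['c', 'b', 'd', 'e', 'a'] -> ['a', 'c', 'b', 'd', 'e']
'd': index 3 in ['a', 'c', 'b', 'd', 'e'] -> ['d', 'a', 'c', 'b', 'e']


Output: [2, 1, 0, 4, 3, 4, 4, 2, 1, 4, 3]


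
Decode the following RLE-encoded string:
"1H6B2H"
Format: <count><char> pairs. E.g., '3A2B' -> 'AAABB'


Expanding each <count><char> pair:
  1H -> 'H'
  6B -> 'BBBBBB'
  2H -> 'HH'

Decoded = HBBBBBBHH


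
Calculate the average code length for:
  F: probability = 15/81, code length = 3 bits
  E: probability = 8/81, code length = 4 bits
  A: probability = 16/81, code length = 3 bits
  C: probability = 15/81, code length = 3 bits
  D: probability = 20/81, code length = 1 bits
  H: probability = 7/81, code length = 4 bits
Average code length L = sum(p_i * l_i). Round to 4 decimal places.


Weighted contributions p_i * l_i:
  F: (15/81) * 3 = 45/81
  E: (8/81) * 4 = 32/81
  A: (16/81) * 3 = 48/81
  C: (15/81) * 3 = 45/81
  D: (20/81) * 1 = 20/81
  H: (7/81) * 4 = 28/81
Sum = (45 + 32 + 48 + 45 + 20 + 28)/81 = 218/81

L = 218/81 = 2.6914 bits/symbol


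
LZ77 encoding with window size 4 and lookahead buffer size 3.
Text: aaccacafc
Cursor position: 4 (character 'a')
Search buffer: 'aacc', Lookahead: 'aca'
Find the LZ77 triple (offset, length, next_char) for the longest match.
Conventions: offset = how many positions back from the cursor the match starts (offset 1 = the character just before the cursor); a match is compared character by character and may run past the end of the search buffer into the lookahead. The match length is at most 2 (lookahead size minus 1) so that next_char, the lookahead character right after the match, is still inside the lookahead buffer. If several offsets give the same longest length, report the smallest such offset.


Try each offset into the search buffer:
  offset=1 (pos 3, char 'c'): match length 0
  offset=2 (pos 2, char 'c'): match length 0
  offset=3 (pos 1, char 'a'): match length 2
  offset=4 (pos 0, char 'a'): match length 1
Longest match has length 2 at offset 3.
next_char = character at position 4 + 2 = 6 -> 'a'

Best match: offset=3, length=2 (matching 'ac' starting at position 1)
LZ77 triple: (3, 2, 'a')


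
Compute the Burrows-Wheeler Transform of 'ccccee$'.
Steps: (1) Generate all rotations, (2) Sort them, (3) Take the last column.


Rotations (sorted):
  0: $ccccee -> last char: e
  1: ccccee$ -> last char: $
  2: cccee$c -> last char: c
  3: ccee$cc -> last char: c
  4: cee$ccc -> last char: c
  5: e$cccce -> last char: e
  6: ee$cccc -> last char: c


BWT = e$cccec


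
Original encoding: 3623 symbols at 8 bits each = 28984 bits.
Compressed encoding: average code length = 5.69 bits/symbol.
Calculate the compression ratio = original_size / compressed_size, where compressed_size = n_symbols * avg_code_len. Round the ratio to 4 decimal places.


original_size = n_symbols * orig_bits = 3623 * 8 = 28984 bits
compressed_size = n_symbols * avg_code_len = 3623 * 5.69 = 20614.87 bits
ratio = original_size / compressed_size = 28984 / 20614.87 = 1.406

Compression ratio = 1.406


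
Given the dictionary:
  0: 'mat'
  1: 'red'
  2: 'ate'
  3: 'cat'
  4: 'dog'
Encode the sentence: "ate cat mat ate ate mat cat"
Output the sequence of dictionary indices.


Look up each word in the dictionary:
  'ate' -> 2
  'cat' -> 3
  'mat' -> 0
  'ate' -> 2
  'ate' -> 2
  'mat' -> 0
  'cat' -> 3

Encoded: [2, 3, 0, 2, 2, 0, 3]


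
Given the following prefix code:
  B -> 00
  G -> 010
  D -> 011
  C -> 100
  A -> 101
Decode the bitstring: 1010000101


Decoding step by step:
Bits 101 -> A
Bits 00 -> B
Bits 00 -> B
Bits 101 -> A


Decoded message: ABBA


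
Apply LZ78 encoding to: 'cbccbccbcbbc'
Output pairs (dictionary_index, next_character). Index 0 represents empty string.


LZ78 encoding steps:
Dictionary: {0: ''}
Step 1: w='' (idx 0), next='c' -> output (0, 'c'), add 'c' as idx 1
Step 2: w='' (idx 0), next='b' -> output (0, 'b'), add 'b' as idx 2
Step 3: w='c' (idx 1), next='c' -> output (1, 'c'), add 'cc' as idx 3
Step 4: w='b' (idx 2), next='c' -> output (2, 'c'), add 'bc' as idx 4
Step 5: w='c' (idx 1), next='b' -> output (1, 'b'), add 'cb' as idx 5
Step 6: w='cb' (idx 5), next='b' -> output (5, 'b'), add 'cbb' as idx 6
Step 7: w='c' (idx 1), end of input -> output (1, '')


Encoded: [(0, 'c'), (0, 'b'), (1, 'c'), (2, 'c'), (1, 'b'), (5, 'b'), (1, '')]


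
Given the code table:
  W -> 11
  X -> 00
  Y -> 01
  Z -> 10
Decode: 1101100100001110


Decoding:
11 -> W
01 -> Y
10 -> Z
01 -> Y
00 -> X
00 -> X
11 -> W
10 -> Z


Result: WYZYXXWZ


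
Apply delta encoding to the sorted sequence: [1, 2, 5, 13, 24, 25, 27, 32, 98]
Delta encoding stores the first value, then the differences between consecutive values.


First value: 1
Deltas:
  2 - 1 = 1
  5 - 2 = 3
  13 - 5 = 8
  24 - 13 = 11
  25 - 24 = 1
  27 - 25 = 2
  32 - 27 = 5
  98 - 32 = 66


Delta encoded: [1, 1, 3, 8, 11, 1, 2, 5, 66]


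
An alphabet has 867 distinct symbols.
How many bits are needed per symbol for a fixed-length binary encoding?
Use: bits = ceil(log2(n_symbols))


log2(867) = 9.7599
Bracket: 2^9 = 512 < 867 <= 2^10 = 1024
So ceil(log2(867)) = 10

bits = ceil(log2(867)) = ceil(9.7599) = 10 bits


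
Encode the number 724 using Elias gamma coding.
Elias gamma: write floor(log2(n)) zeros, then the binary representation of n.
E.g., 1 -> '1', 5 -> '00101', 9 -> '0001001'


num_bits = floor(log2(724)) + 1 = 10
leading_zeros = num_bits - 1 = 9
binary(724) = 1011010100

Elias gamma(724) = '000000000' + '1011010100' = 0000000001011010100 (19 bits)


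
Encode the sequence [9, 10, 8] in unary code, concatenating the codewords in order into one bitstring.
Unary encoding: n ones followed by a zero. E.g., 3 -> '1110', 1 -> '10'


Encode each number as n ones followed by a terminating 0:
  9 -> 1111111110 (10 bits)
  10 -> 11111111110 (11 bits)
  8 -> 111111110 (9 bits)
Total length = 10 + 11 + 9 = 30 bits.

Unary([9, 10, 8]) = 111111111011111111110111111110 (30 bits)


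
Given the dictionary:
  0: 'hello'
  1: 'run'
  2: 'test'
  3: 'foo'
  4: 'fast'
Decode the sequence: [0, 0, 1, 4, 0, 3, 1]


Look up each index in the dictionary:
  0 -> 'hello'
  0 -> 'hello'
  1 -> 'run'
  4 -> 'fast'
  0 -> 'hello'
  3 -> 'foo'
  1 -> 'run'

Decoded: "hello hello run fast hello foo run"


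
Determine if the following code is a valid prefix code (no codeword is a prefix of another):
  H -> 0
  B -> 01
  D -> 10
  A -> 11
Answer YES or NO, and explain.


Checking each pair (does one codeword prefix another?):
  H='0' vs B='01': prefix -- VIOLATION

NO -- this is NOT a valid prefix code. H (0) is a prefix of B (01).


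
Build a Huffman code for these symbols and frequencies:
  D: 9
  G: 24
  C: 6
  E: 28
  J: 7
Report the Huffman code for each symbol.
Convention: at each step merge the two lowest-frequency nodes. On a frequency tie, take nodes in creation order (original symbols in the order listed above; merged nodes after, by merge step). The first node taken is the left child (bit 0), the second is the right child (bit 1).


Huffman tree construction:
Step 1: Merge C(6) + J(7) = 13
Step 2: Merge D(9) + (C+J)(13) = 22
Step 3: Merge (D+(C+J))(22) + G(24) = 46
Step 4: Merge E(28) + ((D+(C+J))+G)(46) = 74
Read each symbol's code off the tree from the root (left child = 0, right child = 1).

Codes:
  D: 100 (length 3)
  G: 11 (length 2)
  C: 1010 (length 4)
  E: 0 (length 1)
  J: 1011 (length 4)
Average code length: 155/74 = 2.0946 bits/symbol


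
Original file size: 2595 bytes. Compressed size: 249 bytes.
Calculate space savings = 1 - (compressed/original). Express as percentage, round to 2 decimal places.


ratio = compressed/original = 249/2595 = 0.095954
savings = 1 - ratio = 1 - 0.095954 = 0.904046
as a percentage: 0.904046 * 100 = 90.4%

Space savings = 1 - 249/2595 = 90.4%


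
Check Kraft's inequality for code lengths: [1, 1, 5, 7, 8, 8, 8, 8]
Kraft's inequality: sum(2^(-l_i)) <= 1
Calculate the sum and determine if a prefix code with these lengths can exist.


Sum = 2^(-1) + 2^(-1) + 2^(-5) + 2^(-7) + 2^(-8) + 2^(-8) + 2^(-8) + 2^(-8)
    = 0.5 + 0.5 + 0.03125 + 0.0078125 + 0.00390625 + 0.00390625 + 0.00390625 + 0.00390625
    = 270/256 = 1.0546875
Since 1.0546875 > 1, Kraft's inequality is NOT satisfied.
A prefix code with these lengths CANNOT exist.

Kraft sum = 1.0546875. Not satisfied.


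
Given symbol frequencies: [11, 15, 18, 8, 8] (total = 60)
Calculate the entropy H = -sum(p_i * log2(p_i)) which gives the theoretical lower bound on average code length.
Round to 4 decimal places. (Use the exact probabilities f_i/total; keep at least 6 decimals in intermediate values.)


Per-symbol terms -p_i * log2(p_i) with p_i = f_i/60:
  p = 11/60 = 0.183333: log2(p) = -2.447459, -p*log2(p) = 0.448701
  p = 15/60 = 0.250000: log2(p) = -2.000000, -p*log2(p) = 0.500000
  p = 18/60 = 0.300000: log2(p) = -1.736966, -p*log2(p) = 0.521090
  p = 8/60 = 0.133333: log2(p) = -2.906891, -p*log2(p) = 0.387585
  p = 8/60 = 0.133333: log2(p) = -2.906891, -p*log2(p) = 0.387585
H = 0.448701 + 0.500000 + 0.521090 + 0.387585 + 0.387585 = 2.244961

H = 2.245 bits/symbol


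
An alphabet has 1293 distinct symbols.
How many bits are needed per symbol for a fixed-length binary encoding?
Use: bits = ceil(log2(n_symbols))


log2(1293) = 10.3365
Bracket: 2^10 = 1024 < 1293 <= 2^11 = 2048
So ceil(log2(1293)) = 11

bits = ceil(log2(1293)) = ceil(10.3365) = 11 bits


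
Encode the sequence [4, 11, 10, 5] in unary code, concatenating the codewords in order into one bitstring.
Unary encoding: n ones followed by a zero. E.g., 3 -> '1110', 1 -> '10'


Encode each number as n ones followed by a terminating 0:
  4 -> 11110 (5 bits)
  11 -> 111111111110 (12 bits)
  10 -> 11111111110 (11 bits)
  5 -> 111110 (6 bits)
Total length = 5 + 12 + 11 + 6 = 34 bits.

Unary([4, 11, 10, 5]) = 1111011111111111011111111110111110 (34 bits)


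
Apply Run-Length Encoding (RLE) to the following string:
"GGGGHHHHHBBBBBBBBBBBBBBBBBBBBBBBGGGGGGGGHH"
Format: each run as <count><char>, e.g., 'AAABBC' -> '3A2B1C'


Scanning runs left to right:
  i=0: run of 'G' x 4 -> '4G'
  i=4: run of 'H' x 5 -> '5H'
  i=9: run of 'B' x 23 -> '23B'
  i=32: run of 'G' x 8 -> '8G'
  i=40: run of 'H' x 2 -> '2H'

RLE = 4G5H23B8G2H


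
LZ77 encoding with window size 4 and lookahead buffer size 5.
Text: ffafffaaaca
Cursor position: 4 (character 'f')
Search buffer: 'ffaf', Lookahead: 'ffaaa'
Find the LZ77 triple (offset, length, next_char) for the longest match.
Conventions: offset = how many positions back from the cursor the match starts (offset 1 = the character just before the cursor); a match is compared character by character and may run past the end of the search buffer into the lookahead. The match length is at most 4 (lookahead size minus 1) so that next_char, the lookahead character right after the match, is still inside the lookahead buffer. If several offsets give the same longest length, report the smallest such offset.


Try each offset into the search buffer:
  offset=1 (pos 3, char 'f'): match length 2
  offset=2 (pos 2, char 'a'): match length 0
  offset=3 (pos 1, char 'f'): match length 1
  offset=4 (pos 0, char 'f'): match length 3
Longest match has length 3 at offset 4.
next_char = character at position 4 + 3 = 7 -> 'a'

Best match: offset=4, length=3 (matching 'ffa' starting at position 0)
LZ77 triple: (4, 3, 'a')


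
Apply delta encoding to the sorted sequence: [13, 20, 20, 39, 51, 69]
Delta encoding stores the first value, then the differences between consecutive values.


First value: 13
Deltas:
  20 - 13 = 7
  20 - 20 = 0
  39 - 20 = 19
  51 - 39 = 12
  69 - 51 = 18


Delta encoded: [13, 7, 0, 19, 12, 18]


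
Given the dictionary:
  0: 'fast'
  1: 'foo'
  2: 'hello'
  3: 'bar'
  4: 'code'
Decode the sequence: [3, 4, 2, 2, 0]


Look up each index in the dictionary:
  3 -> 'bar'
  4 -> 'code'
  2 -> 'hello'
  2 -> 'hello'
  0 -> 'fast'

Decoded: "bar code hello hello fast"


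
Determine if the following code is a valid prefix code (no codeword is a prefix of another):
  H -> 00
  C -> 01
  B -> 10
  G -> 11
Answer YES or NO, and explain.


Checking each pair (does one codeword prefix another?):
  H='00' vs C='01': no prefix
  H='00' vs B='10': no prefix
  H='00' vs G='11': no prefix
  C='01' vs H='00': no prefix
  C='01' vs B='10': no prefix
  C='01' vs G='11': no prefix
  B='10' vs H='00': no prefix
  B='10' vs C='01': no prefix
  B='10' vs G='11': no prefix
  G='11' vs H='00': no prefix
  G='11' vs C='01': no prefix
  G='11' vs B='10': no prefix
No violation found over all pairs.

YES -- this is a valid prefix code. No codeword is a prefix of any other codeword.


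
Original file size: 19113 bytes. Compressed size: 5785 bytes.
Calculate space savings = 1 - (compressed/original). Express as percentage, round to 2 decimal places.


ratio = compressed/original = 5785/19113 = 0.302674
savings = 1 - ratio = 1 - 0.302674 = 0.697326
as a percentage: 0.697326 * 100 = 69.73%

Space savings = 1 - 5785/19113 = 69.73%


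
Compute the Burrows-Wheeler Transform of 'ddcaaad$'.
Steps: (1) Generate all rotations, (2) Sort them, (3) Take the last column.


Rotations (sorted):
  0: $ddcaaad -> last char: d
  1: aaad$ddc -> last char: c
  2: aad$ddca -> last char: a
  3: ad$ddcaa -> last char: a
  4: caaad$dd -> last char: d
  5: d$ddcaaa -> last char: a
  6: dcaaad$d -> last char: d
  7: ddcaaad$ -> last char: $


BWT = dcaadad$


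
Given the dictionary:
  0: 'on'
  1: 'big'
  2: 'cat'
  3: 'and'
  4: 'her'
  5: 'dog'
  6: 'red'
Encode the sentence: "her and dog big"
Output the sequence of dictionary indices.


Look up each word in the dictionary:
  'her' -> 4
  'and' -> 3
  'dog' -> 5
  'big' -> 1

Encoded: [4, 3, 5, 1]


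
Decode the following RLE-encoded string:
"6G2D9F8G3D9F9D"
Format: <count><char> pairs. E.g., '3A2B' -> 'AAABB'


Expanding each <count><char> pair:
  6G -> 'GGGGGG'
  2D -> 'DD'
  9F -> 'FFFFFFFFF'
  8G -> 'GGGGGGGG'
  3D -> 'DDD'
  9F -> 'FFFFFFFFF'
  9D -> 'DDDDDDDDD'

Decoded = GGGGGGDDFFFFFFFFFGGGGGGGGDDDFFFFFFFFFDDDDDDDDD


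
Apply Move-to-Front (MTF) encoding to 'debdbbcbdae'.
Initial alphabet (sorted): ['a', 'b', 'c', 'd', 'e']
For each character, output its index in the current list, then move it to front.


MTF encoding:
'd': index 3 in ['a', 'b', 'c', 'd', 'e'] -> ['d', 'a', 'b', 'c', 'e']
'e': index 4 in ['d', 'a', 'b', 'c', 'e'] -> ['e', 'd', 'a', 'b', 'c']
'b': index 3 in ['e', 'd', 'a', 'b', 'c'] -> ['b', 'e', 'd', 'a', 'c']
'd': index 2 in ['b', 'e', 'd', 'a', 'c'] -> ['d', 'b', 'e', 'a', 'c']
'b': index 1 in ['d', 'b', 'e', 'a', 'c'] -> ['b', 'd', 'e', 'a', 'c']
'b': index 0 in ['b', 'd', 'e', 'a', 'c'] -> ['b', 'd', 'e', 'a', 'c']
'c': index 4 in ['b', 'd', 'e', 'a', 'c'] -> ['c', 'b', 'd', 'e', 'a']
'b': index 1 in ['c', 'b', 'd', 'e', 'a'] -> ['b', 'c', 'd', 'e', 'a']
'd': index 2 in ['b', 'c', 'd', 'e', 'a'] -> ['d', 'b', 'c', 'e', 'a']
'a': index 4 in ['d', 'b', 'c', 'e', 'a'] -> ['a', 'd', 'b', 'c', 'e']
'e': index 4 in ['a', 'd', 'b', 'c', 'e'] -> ['e', 'a', 'd', 'b', 'c']


Output: [3, 4, 3, 2, 1, 0, 4, 1, 2, 4, 4]


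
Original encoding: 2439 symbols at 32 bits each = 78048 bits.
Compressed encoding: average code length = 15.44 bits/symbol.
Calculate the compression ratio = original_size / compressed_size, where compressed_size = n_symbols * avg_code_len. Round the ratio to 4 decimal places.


original_size = n_symbols * orig_bits = 2439 * 32 = 78048 bits
compressed_size = n_symbols * avg_code_len = 2439 * 15.44 = 37658.16 bits
ratio = original_size / compressed_size = 78048 / 37658.16 = 2.0725

Compression ratio = 2.0725


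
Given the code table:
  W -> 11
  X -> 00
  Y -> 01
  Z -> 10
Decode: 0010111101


Decoding:
00 -> X
10 -> Z
11 -> W
11 -> W
01 -> Y


Result: XZWWY


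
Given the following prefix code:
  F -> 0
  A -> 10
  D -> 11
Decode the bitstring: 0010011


Decoding step by step:
Bits 0 -> F
Bits 0 -> F
Bits 10 -> A
Bits 0 -> F
Bits 11 -> D


Decoded message: FFAFD


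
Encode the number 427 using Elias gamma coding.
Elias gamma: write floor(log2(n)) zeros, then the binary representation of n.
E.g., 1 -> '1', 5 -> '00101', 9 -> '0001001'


num_bits = floor(log2(427)) + 1 = 9
leading_zeros = num_bits - 1 = 8
binary(427) = 110101011

Elias gamma(427) = '00000000' + '110101011' = 00000000110101011 (17 bits)


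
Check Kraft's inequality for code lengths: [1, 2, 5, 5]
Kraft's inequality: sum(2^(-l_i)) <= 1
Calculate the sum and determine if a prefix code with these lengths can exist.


Sum = 2^(-1) + 2^(-2) + 2^(-5) + 2^(-5)
    = 0.5 + 0.25 + 0.03125 + 0.03125
    = 26/32 = 0.8125
Since 0.8125 <= 1, Kraft's inequality IS satisfied.
A prefix code with these lengths CAN exist.

Kraft sum = 0.8125. Satisfied.


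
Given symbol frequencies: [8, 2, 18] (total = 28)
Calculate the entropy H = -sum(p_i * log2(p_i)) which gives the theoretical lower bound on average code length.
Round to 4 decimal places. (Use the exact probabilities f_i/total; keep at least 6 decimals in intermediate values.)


Per-symbol terms -p_i * log2(p_i) with p_i = f_i/28:
  p = 8/28 = 0.285714: log2(p) = -1.807355, -p*log2(p) = 0.516387
  p = 2/28 = 0.071429: log2(p) = -3.807355, -p*log2(p) = 0.271954
  p = 18/28 = 0.642857: log2(p) = -0.637430, -p*log2(p) = 0.409776
H = 0.516387 + 0.271954 + 0.409776 = 1.198117

H = 1.1981 bits/symbol


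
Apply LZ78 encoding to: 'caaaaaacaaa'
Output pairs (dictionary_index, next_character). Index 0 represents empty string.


LZ78 encoding steps:
Dictionary: {0: ''}
Step 1: w='' (idx 0), next='c' -> output (0, 'c'), add 'c' as idx 1
Step 2: w='' (idx 0), next='a' -> output (0, 'a'), add 'a' as idx 2
Step 3: w='a' (idx 2), next='a' -> output (2, 'a'), add 'aa' as idx 3
Step 4: w='aa' (idx 3), next='a' -> output (3, 'a'), add 'aaa' as idx 4
Step 5: w='c' (idx 1), next='a' -> output (1, 'a'), add 'ca' as idx 5
Step 6: w='aa' (idx 3), end of input -> output (3, '')


Encoded: [(0, 'c'), (0, 'a'), (2, 'a'), (3, 'a'), (1, 'a'), (3, '')]


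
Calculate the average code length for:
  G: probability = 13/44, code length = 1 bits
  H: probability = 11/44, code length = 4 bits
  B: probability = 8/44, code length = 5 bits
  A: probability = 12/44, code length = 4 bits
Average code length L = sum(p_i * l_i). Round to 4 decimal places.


Weighted contributions p_i * l_i:
  G: (13/44) * 1 = 13/44
  H: (11/44) * 4 = 44/44
  B: (8/44) * 5 = 40/44
  A: (12/44) * 4 = 48/44
Sum = (13 + 44 + 40 + 48)/44 = 145/44

L = 145/44 = 3.2955 bits/symbol


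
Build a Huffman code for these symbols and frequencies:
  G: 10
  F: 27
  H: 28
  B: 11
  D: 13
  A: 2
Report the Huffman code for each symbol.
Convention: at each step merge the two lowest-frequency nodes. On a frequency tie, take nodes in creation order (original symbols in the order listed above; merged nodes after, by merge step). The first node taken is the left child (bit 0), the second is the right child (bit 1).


Huffman tree construction:
Step 1: Merge A(2) + G(10) = 12
Step 2: Merge B(11) + (A+G)(12) = 23
Step 3: Merge D(13) + (B+(A+G))(23) = 36
Step 4: Merge F(27) + H(28) = 55
Step 5: Merge (D+(B+(A+G)))(36) + (F+H)(55) = 91
Read each symbol's code off the tree from the root (left child = 0, right child = 1).

Codes:
  G: 0111 (length 4)
  F: 10 (length 2)
  H: 11 (length 2)
  B: 010 (length 3)
  D: 00 (length 2)
  A: 0110 (length 4)
Average code length: 217/91 = 2.3846 bits/symbol


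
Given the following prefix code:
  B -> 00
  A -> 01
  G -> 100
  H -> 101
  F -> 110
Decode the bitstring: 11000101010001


Decoding step by step:
Bits 110 -> F
Bits 00 -> B
Bits 101 -> H
Bits 01 -> A
Bits 00 -> B
Bits 01 -> A


Decoded message: FBHABA


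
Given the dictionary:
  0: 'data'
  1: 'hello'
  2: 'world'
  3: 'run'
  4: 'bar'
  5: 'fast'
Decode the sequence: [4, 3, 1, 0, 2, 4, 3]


Look up each index in the dictionary:
  4 -> 'bar'
  3 -> 'run'
  1 -> 'hello'
  0 -> 'data'
  2 -> 'world'
  4 -> 'bar'
  3 -> 'run'

Decoded: "bar run hello data world bar run"


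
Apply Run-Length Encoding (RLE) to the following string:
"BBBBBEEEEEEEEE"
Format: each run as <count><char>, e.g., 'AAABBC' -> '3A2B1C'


Scanning runs left to right:
  i=0: run of 'B' x 5 -> '5B'
  i=5: run of 'E' x 9 -> '9E'

RLE = 5B9E


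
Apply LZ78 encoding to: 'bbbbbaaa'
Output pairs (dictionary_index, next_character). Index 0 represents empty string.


LZ78 encoding steps:
Dictionary: {0: ''}
Step 1: w='' (idx 0), next='b' -> output (0, 'b'), add 'b' as idx 1
Step 2: w='b' (idx 1), next='b' -> output (1, 'b'), add 'bb' as idx 2
Step 3: w='bb' (idx 2), next='a' -> output (2, 'a'), add 'bba' as idx 3
Step 4: w='' (idx 0), next='a' -> output (0, 'a'), add 'a' as idx 4
Step 5: w='a' (idx 4), end of input -> output (4, '')


Encoded: [(0, 'b'), (1, 'b'), (2, 'a'), (0, 'a'), (4, '')]


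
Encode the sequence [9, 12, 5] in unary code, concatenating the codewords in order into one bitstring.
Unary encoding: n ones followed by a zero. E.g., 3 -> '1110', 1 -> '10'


Encode each number as n ones followed by a terminating 0:
  9 -> 1111111110 (10 bits)
  12 -> 1111111111110 (13 bits)
  5 -> 111110 (6 bits)
Total length = 10 + 13 + 6 = 29 bits.

Unary([9, 12, 5]) = 11111111101111111111110111110 (29 bits)


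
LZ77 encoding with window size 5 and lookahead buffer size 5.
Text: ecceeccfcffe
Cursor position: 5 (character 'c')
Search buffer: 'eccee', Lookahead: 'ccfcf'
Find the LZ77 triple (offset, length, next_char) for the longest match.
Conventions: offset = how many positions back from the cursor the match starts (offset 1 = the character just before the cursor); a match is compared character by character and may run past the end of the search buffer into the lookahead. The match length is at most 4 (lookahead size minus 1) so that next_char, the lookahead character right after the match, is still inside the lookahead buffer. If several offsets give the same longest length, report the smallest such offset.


Try each offset into the search buffer:
  offset=1 (pos 4, char 'e'): match length 0
  offset=2 (pos 3, char 'e'): match length 0
  offset=3 (pos 2, char 'c'): match length 1
  offset=4 (pos 1, char 'c'): match length 2
  offset=5 (pos 0, char 'e'): match length 0
Longest match has length 2 at offset 4.
next_char = character at position 5 + 2 = 7 -> 'f'

Best match: offset=4, length=2 (matching 'cc' starting at position 1)
LZ77 triple: (4, 2, 'f')
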